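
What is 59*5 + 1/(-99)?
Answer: 29204/99 ≈ 294.99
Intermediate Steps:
59*5 + 1/(-99) = 295 - 1/99 = 29204/99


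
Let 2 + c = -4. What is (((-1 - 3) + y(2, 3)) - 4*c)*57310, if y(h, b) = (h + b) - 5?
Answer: 1146200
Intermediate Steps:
y(h, b) = -5 + b + h (y(h, b) = (b + h) - 5 = -5 + b + h)
c = -6 (c = -2 - 4 = -6)
(((-1 - 3) + y(2, 3)) - 4*c)*57310 = (((-1 - 3) + (-5 + 3 + 2)) - 4*(-6))*57310 = ((-4 + 0) + 24)*57310 = (-4 + 24)*57310 = 20*57310 = 1146200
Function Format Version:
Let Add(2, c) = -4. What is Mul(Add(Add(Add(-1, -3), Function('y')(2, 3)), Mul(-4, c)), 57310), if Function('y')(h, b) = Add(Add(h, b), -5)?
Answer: 1146200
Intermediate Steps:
Function('y')(h, b) = Add(-5, b, h) (Function('y')(h, b) = Add(Add(b, h), -5) = Add(-5, b, h))
c = -6 (c = Add(-2, -4) = -6)
Mul(Add(Add(Add(-1, -3), Function('y')(2, 3)), Mul(-4, c)), 57310) = Mul(Add(Add(Add(-1, -3), Add(-5, 3, 2)), Mul(-4, -6)), 57310) = Mul(Add(Add(-4, 0), 24), 57310) = Mul(Add(-4, 24), 57310) = Mul(20, 57310) = 1146200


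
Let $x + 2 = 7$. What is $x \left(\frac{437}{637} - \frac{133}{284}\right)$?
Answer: $\frac{196935}{180908} \approx 1.0886$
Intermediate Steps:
$x = 5$ ($x = -2 + 7 = 5$)
$x \left(\frac{437}{637} - \frac{133}{284}\right) = 5 \left(\frac{437}{637} - \frac{133}{284}\right) = 5 \cdot \frac{39387}{180908} = \frac{196935}{180908}$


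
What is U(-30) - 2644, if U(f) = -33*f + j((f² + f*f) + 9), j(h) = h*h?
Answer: 3270827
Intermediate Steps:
j(h) = h²
U(f) = (9 + 2*f²)² - 33*f (U(f) = -33*f + ((f² + f*f) + 9)² = -33*f + ((f² + f²) + 9)² = -33*f + (2*f² + 9)² = -33*f + (9 + 2*f²)² = (9 + 2*f²)² - 33*f)
U(-30) - 2644 = ((9 + 2*(-30)²)² - 33*(-30)) - 2644 = ((9 + 2*900)² + 990) - 2644 = ((9 + 1800)² + 990) - 2644 = (1809² + 990) - 2644 = (3272481 + 990) - 2644 = 3273471 - 2644 = 3270827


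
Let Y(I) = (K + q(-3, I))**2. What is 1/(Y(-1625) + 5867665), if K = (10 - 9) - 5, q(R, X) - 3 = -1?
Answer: 1/5867669 ≈ 1.7043e-7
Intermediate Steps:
q(R, X) = 2 (q(R, X) = 3 - 1 = 2)
K = -4 (K = 1 - 5 = -4)
Y(I) = 4 (Y(I) = (-4 + 2)**2 = (-2)**2 = 4)
1/(Y(-1625) + 5867665) = 1/(4 + 5867665) = 1/5867669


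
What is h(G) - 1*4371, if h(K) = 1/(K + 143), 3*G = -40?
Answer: -1700316/389 ≈ -4371.0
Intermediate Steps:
G = -40/3 (G = (1/3)*(-40) = -40/3 ≈ -13.333)
h(K) = 1/(143 + K)
h(G) - 1*4371 = 1/(143 - 40/3) - 1*4371 = 1/(389/3) - 4371 = 3/389 - 4371 = -1700316/389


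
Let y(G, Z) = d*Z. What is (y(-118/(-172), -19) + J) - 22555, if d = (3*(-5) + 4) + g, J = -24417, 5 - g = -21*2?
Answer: -47656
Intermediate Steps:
g = 47 (g = 5 - (-21)*2 = 5 - 1*(-42) = 5 + 42 = 47)
d = 36 (d = (3*(-5) + 4) + 47 = (-15 + 4) + 47 = -11 + 47 = 36)
y(G, Z) = 36*Z
(y(-118/(-172), -19) + J) - 22555 = (36*(-19) - 24417) - 22555 = (-684 - 24417) - 22555 = -25101 - 22555 = -47656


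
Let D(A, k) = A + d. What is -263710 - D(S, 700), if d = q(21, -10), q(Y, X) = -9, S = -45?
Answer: -263656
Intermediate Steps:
d = -9
D(A, k) = -9 + A (D(A, k) = A - 9 = -9 + A)
-263710 - D(S, 700) = -263710 - (-9 - 45) = -263710 - 1*(-54) = -263710 + 54 = -263656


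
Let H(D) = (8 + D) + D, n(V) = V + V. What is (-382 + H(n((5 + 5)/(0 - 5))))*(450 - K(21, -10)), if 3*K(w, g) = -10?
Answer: -519520/3 ≈ -1.7317e+5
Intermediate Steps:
K(w, g) = -10/3 (K(w, g) = (⅓)*(-10) = -10/3)
n(V) = 2*V
H(D) = 8 + 2*D
(-382 + H(n((5 + 5)/(0 - 5))))*(450 - K(21, -10)) = (-382 + (8 + 2*(2*((5 + 5)/(0 - 5)))))*(450 - 1*(-10/3)) = (-382 + (8 + 2*(2*(10/(-5)))))*(450 + 10/3) = (-382 + (8 + 2*(2*(10*(-⅕)))))*(1360/3) = (-382 + (8 + 2*(2*(-2))))*(1360/3) = (-382 + (8 + 2*(-4)))*(1360/3) = (-382 + (8 - 8))*(1360/3) = (-382 + 0)*(1360/3) = -382*1360/3 = -519520/3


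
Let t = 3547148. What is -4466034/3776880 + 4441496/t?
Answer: 38888076727/558214680760 ≈ 0.069665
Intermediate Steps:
-4466034/3776880 + 4441496/t = -4466034/3776880 + 4441496/3547148 = -4466034*1/3776880 + 4441496*(1/3547148) = -744339/629480 + 1110374/886787 = 38888076727/558214680760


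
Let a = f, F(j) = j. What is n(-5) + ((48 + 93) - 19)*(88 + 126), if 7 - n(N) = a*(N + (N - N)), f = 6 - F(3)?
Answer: 26130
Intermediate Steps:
f = 3 (f = 6 - 1*3 = 6 - 3 = 3)
a = 3
n(N) = 7 - 3*N (n(N) = 7 - 3*(N + (N - N)) = 7 - 3*(N + 0) = 7 - 3*N)
n(-5) + ((48 + 93) - 19)*(88 + 126) = (7 - 3*(-5)) + ((48 + 93) - 19)*(88 + 126) = (7 + 15) + (141 - 19)*214 = 22 + 122*214 = 22 + 26108 = 26130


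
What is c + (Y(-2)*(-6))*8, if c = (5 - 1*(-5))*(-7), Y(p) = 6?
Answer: -358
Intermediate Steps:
c = -70 (c = (5 + 5)*(-7) = 10*(-7) = -70)
c + (Y(-2)*(-6))*8 = -70 + (6*(-6))*8 = -70 - 36*8 = -70 - 288 = -358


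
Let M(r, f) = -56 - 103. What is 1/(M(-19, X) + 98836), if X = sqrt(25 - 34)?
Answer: 1/98677 ≈ 1.0134e-5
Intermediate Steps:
X = 3*I (X = sqrt(-9) = 3*I ≈ 3.0*I)
M(r, f) = -159
1/(M(-19, X) + 98836) = 1/(-159 + 98836) = 1/98677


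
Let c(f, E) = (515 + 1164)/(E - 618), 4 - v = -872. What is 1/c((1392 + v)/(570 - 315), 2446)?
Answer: 1828/1679 ≈ 1.0887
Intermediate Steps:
v = 876 (v = 4 - 1*(-872) = 4 + 872 = 876)
c(f, E) = 1679/(-618 + E)
1/c((1392 + v)/(570 - 315), 2446) = 1/(1679/(-618 + 2446)) = 1/(1679/1828) = 1828/1679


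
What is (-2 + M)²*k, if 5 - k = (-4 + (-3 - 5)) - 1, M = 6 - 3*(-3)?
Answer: 3042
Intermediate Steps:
M = 15 (M = 6 + 9 = 15)
k = 18 (k = 5 - ((-4 + (-3 - 5)) - 1) = 5 - ((-4 - 8) - 1) = 5 - (-12 - 1) = 5 - 1*(-13) = 5 + 13 = 18)
(-2 + M)²*k = (-2 + 15)²*18 = 13²*18 = 169*18 = 3042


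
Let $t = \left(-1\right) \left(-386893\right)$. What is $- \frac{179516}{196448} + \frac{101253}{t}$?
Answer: $- \frac{12390633611}{19001089016} \approx -0.6521$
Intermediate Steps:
$t = 386893$
$- \frac{179516}{196448} + \frac{101253}{t} = - \frac{179516}{196448} + \frac{101253}{386893} = \left(-179516\right) \frac{1}{196448} + 101253 \cdot \frac{1}{386893} = - \frac{44879}{49112} + \frac{101253}{386893} = - \frac{12390633611}{19001089016}$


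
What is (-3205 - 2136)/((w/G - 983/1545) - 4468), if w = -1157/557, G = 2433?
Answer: 3727581186315/3118743228116 ≈ 1.1952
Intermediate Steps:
w = -1157/557 (w = -1157*1/557 = -1157/557 ≈ -2.0772)
(-3205 - 2136)/((w/G - 983/1545) - 4468) = (-3205 - 2136)/((-1157/557/2433 - 983/1545) - 4468) = -5341/((-1157/557*1/2433 - 983*1/1545) - 4468) = -5341/((-1157/1355181 - 983/1545) - 4468) = -5341/(-444643496/697918215 - 4468) = -5341/(-3118743228116/697918215) = -5341*(-697918215/3118743228116) = 3727581186315/3118743228116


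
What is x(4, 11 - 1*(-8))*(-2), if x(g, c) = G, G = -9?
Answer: 18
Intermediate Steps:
x(g, c) = -9
x(4, 11 - 1*(-8))*(-2) = -9*(-2) = 18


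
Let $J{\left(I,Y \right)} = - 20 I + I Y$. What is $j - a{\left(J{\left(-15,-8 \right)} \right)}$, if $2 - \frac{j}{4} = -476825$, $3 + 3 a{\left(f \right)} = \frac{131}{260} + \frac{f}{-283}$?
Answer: $\frac{421019460787}{220740} \approx 1.9073 \cdot 10^{6}$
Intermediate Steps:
$a{\left(f \right)} = - \frac{649}{780} - \frac{f}{849}$ ($a{\left(f \right)} = -1 + \frac{\frac{131}{260} + \frac{f}{-283}}{3} = -1 + \frac{131 \cdot \frac{1}{260} + f \left(- \frac{1}{283}\right)}{3} = -1 + \frac{\frac{131}{260} - \frac{f}{283}}{3} = -1 - \left(- \frac{131}{780} + \frac{f}{849}\right) = - \frac{649}{780} - \frac{f}{849}$)
$j = 1907308$ ($j = 8 - -1907300 = 8 + 1907300 = 1907308$)
$j - a{\left(J{\left(-15,-8 \right)} \right)} = 1907308 - \left(- \frac{649}{780} - \frac{\left(-15\right) \left(-20 - 8\right)}{849}\right) = 1907308 - \left(- \frac{649}{780} - \frac{\left(-15\right) \left(-28\right)}{849}\right) = 1907308 - \left(- \frac{649}{780} - \frac{140}{283}\right) = 1907308 - - \frac{292867}{220740} = 1907308 + \frac{292867}{220740} = \frac{421019460787}{220740}$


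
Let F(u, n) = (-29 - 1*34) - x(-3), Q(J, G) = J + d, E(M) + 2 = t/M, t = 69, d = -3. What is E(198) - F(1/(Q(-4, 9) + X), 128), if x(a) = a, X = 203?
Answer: 3851/66 ≈ 58.349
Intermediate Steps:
E(M) = -2 + 69/M
Q(J, G) = -3 + J (Q(J, G) = J - 3 = -3 + J)
F(u, n) = -60 (F(u, n) = (-29 - 1*34) - 1*(-3) = (-29 - 34) + 3 = -63 + 3 = -60)
E(198) - F(1/(Q(-4, 9) + X), 128) = (-2 + 69/198) - 1*(-60) = (-2 + 69*(1/198)) + 60 = (-2 + 23/66) + 60 = -109/66 + 60 = 3851/66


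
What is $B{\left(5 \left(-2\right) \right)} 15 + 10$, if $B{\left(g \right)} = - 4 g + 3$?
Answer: $655$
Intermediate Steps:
$B{\left(g \right)} = 3 - 4 g$
$B{\left(5 \left(-2\right) \right)} 15 + 10 = \left(3 - 4 \cdot 5 \left(-2\right)\right) 15 + 10 = \left(3 - -40\right) 15 + 10 = \left(3 + 40\right) 15 + 10 = 43 \cdot 15 + 10 = 645 + 10 = 655$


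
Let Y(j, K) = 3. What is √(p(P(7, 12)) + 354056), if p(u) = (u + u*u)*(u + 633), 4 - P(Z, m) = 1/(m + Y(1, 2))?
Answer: 46*√8766435/225 ≈ 605.32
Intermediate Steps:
P(Z, m) = 4 - 1/(3 + m) (P(Z, m) = 4 - 1/(m + 3) = 4 - 1/(3 + m))
p(u) = (633 + u)*(u + u²) (p(u) = (u + u²)*(633 + u) = (633 + u)*(u + u²))
√(p(P(7, 12)) + 354056) = √(((11 + 4*12)/(3 + 12))*(633 + ((11 + 4*12)/(3 + 12))² + 634*((11 + 4*12)/(3 + 12))) + 354056) = √(((11 + 48)/15)*(633 + ((11 + 48)/15)² + 634*((11 + 48)/15)) + 354056) = √(((1/15)*59)*(633 + ((1/15)*59)² + 634*((1/15)*59)) + 354056) = √(59*(633 + (59/15)² + 634*(59/15))/15 + 354056) = √(59*(633 + 3481/225 + 37406/15)/15 + 354056) = √((59/15)*(706996/225) + 354056) = √(41712764/3375 + 354056) = √(1236651764/3375) = 46*√8766435/225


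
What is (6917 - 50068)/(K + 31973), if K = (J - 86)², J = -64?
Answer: -43151/54473 ≈ -0.79215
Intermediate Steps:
K = 22500 (K = (-64 - 86)² = (-150)² = 22500)
(6917 - 50068)/(K + 31973) = (6917 - 50068)/(22500 + 31973) = -43151/54473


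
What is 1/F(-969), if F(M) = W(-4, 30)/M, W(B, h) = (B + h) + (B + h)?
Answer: -969/52 ≈ -18.635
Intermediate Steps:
W(B, h) = 2*B + 2*h
F(M) = 52/M (F(M) = (2*(-4) + 2*30)/M = (-8 + 60)/M = 52/M)
1/F(-969) = 1/(52/(-969)) = 1/(52*(-1/969)) = 1/(-52/969) = -969/52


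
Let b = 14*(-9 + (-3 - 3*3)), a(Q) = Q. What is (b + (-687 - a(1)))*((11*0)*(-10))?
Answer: 0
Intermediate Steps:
b = -294 (b = 14*(-9 + (-3 - 9)) = 14*(-9 - 12) = 14*(-21) = -294)
(b + (-687 - a(1)))*((11*0)*(-10)) = (-294 + (-687 - 1*1))*((11*0)*(-10)) = (-294 + (-687 - 1))*(0*(-10)) = (-294 - 688)*0 = -982*0 = 0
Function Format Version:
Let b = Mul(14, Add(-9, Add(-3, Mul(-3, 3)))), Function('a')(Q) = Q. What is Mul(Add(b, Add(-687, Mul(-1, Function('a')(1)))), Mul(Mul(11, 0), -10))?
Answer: 0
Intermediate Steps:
b = -294 (b = Mul(14, Add(-9, Add(-3, -9))) = Mul(14, Add(-9, -12)) = Mul(14, -21) = -294)
Mul(Add(b, Add(-687, Mul(-1, Function('a')(1)))), Mul(Mul(11, 0), -10)) = Mul(Add(-294, Add(-687, Mul(-1, 1))), Mul(Mul(11, 0), -10)) = Mul(Add(-294, Add(-687, -1)), Mul(0, -10)) = Mul(Add(-294, -688), 0) = Mul(-982, 0) = 0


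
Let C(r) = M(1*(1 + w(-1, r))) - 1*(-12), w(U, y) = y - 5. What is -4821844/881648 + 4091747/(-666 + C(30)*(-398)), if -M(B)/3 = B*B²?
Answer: -12194532844729/2312155162212 ≈ -5.2741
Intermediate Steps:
w(U, y) = -5 + y
M(B) = -3*B³ (M(B) = -3*B*B² = -3*B³)
C(r) = 12 - 3*(-4 + r)³ (C(r) = -3*(1 + (-5 + r))³ - 1*(-12) = -3*(-4 + r)³ + 12 = 12 - 3*(-4 + r)³)
-4821844/881648 + 4091747/(-666 + C(30)*(-398)) = -4821844/881648 + 4091747/(-666 + (12 - 3*(-4 + 30)³)*(-398)) = -4821844*1/881648 + 4091747/(-666 + (12 - 3*26³)*(-398)) = -1205461/220412 + 4091747/(-666 + (12 - 3*17576)*(-398)) = -1205461/220412 + 4091747/(-666 + (12 - 52728)*(-398)) = -1205461/220412 + 4091747/(-666 - 52716*(-398)) = -1205461/220412 + 4091747/(-666 + 20980968) = -1205461/220412 + 4091747/20980302 = -12194532844729/2312155162212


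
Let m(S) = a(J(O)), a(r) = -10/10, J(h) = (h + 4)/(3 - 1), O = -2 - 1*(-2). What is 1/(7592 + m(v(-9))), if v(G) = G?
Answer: 1/7591 ≈ 0.00013173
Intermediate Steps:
O = 0 (O = -2 + 2 = 0)
J(h) = 2 + h/2 (J(h) = (4 + h)/2 = (4 + h)*(1/2) = 2 + h/2)
a(r) = -1 (a(r) = -10*1/10 = -1)
m(S) = -1
1/(7592 + m(v(-9))) = 1/(7592 - 1) = 1/7591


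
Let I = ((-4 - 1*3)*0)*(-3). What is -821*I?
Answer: 0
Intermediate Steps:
I = 0 (I = ((-4 - 3)*0)*(-3) = -7*0*(-3) = 0*(-3) = 0)
-821*I = -821*0 = 0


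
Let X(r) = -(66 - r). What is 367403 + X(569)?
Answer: 367906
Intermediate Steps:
X(r) = -66 + r
367403 + X(569) = 367403 + (-66 + 569) = 367403 + 503 = 367906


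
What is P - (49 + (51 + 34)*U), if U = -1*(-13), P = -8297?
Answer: -9451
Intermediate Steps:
U = 13
P - (49 + (51 + 34)*U) = -8297 - (49 + (51 + 34)*13) = -8297 - (49 + 85*13) = -8297 - (49 + 1105) = -8297 - 1*1154 = -8297 - 1154 = -9451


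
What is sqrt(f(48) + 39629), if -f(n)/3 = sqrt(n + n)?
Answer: sqrt(39629 - 12*sqrt(6)) ≈ 199.00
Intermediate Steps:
f(n) = -3*sqrt(2)*sqrt(n) (f(n) = -3*sqrt(n + n) = -3*sqrt(2)*sqrt(n))
sqrt(f(48) + 39629) = sqrt(-3*sqrt(2)*sqrt(48) + 39629) = sqrt(-3*sqrt(2)*4*sqrt(3) + 39629) = sqrt(-12*sqrt(6) + 39629) = sqrt(39629 - 12*sqrt(6))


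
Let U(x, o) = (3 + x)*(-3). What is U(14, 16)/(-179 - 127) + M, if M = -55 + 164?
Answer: 655/6 ≈ 109.17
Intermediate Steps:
U(x, o) = -9 - 3*x
M = 109
U(14, 16)/(-179 - 127) + M = (-9 - 3*14)/(-179 - 127) + 109 = (-9 - 42)/(-306) + 109 = -1/306*(-51) + 109 = ⅙ + 109 = 655/6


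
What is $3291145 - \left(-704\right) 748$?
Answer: $3817737$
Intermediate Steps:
$3291145 - \left(-704\right) 748 = 3291145 - -526592 = 3291145 + 526592 = 3817737$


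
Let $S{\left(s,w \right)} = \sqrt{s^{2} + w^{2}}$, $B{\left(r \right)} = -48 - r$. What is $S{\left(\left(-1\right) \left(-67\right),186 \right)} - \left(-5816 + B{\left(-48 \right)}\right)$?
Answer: $5816 + \sqrt{39085} \approx 6013.7$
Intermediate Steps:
$S{\left(\left(-1\right) \left(-67\right),186 \right)} - \left(-5816 + B{\left(-48 \right)}\right) = \sqrt{\left(\left(-1\right) \left(-67\right)\right)^{2} + 186^{2}} - \left(-5816 - 0\right) = \sqrt{67^{2} + 34596} - \left(-5816 + \left(-48 + 48\right)\right) = \sqrt{4489 + 34596} - \left(-5816 + 0\right) = \sqrt{39085} - -5816 = \sqrt{39085} + 5816 = 5816 + \sqrt{39085}$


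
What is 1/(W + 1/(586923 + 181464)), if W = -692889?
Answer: -768387/532406900042 ≈ -1.4432e-6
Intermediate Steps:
1/(W + 1/(586923 + 181464)) = 1/(-692889 + 1/(586923 + 181464)) = 1/(-692889 + 1/768387) = 1/(-532406900042/768387) = -768387/532406900042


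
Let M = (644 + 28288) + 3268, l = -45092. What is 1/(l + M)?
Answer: -1/12892 ≈ -7.7568e-5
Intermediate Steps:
M = 32200 (M = 28932 + 3268 = 32200)
1/(l + M) = 1/(-45092 + 32200) = 1/(-12892) = -1/12892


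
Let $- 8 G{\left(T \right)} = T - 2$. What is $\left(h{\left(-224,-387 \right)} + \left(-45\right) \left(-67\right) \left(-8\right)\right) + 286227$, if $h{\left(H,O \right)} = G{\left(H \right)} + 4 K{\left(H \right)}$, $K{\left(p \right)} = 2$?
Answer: $\frac{1048573}{4} \approx 2.6214 \cdot 10^{5}$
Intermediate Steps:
$G{\left(T \right)} = \frac{1}{4} - \frac{T}{8}$ ($G{\left(T \right)} = - \frac{T - 2}{8} = - \frac{-2 + T}{8} = \frac{1}{4} - \frac{T}{8}$)
$h{\left(H,O \right)} = \frac{33}{4} - \frac{H}{8}$ ($h{\left(H,O \right)} = \left(\frac{1}{4} - \frac{H}{8}\right) + 4 \cdot 2 = \left(\frac{1}{4} - \frac{H}{8}\right) + 8 = \frac{33}{4} - \frac{H}{8}$)
$\left(h{\left(-224,-387 \right)} + \left(-45\right) \left(-67\right) \left(-8\right)\right) + 286227 = \left(\left(\frac{33}{4} - -28\right) + \left(-45\right) \left(-67\right) \left(-8\right)\right) + 286227 = \left(\left(\frac{33}{4} + 28\right) + 3015 \left(-8\right)\right) + 286227 = \left(\frac{145}{4} - 24120\right) + 286227 = - \frac{96335}{4} + 286227 = \frac{1048573}{4}$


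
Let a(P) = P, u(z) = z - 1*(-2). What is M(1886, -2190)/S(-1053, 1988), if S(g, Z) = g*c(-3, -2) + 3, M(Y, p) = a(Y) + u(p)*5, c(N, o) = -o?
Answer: 3018/701 ≈ 4.3053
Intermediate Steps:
u(z) = 2 + z (u(z) = z + 2 = 2 + z)
M(Y, p) = 10 + Y + 5*p (M(Y, p) = Y + (2 + p)*5 = Y + (10 + 5*p) = 10 + Y + 5*p)
S(g, Z) = 3 + 2*g (S(g, Z) = g*(-1*(-2)) + 3 = g*2 + 3 = 2*g + 3 = 3 + 2*g)
M(1886, -2190)/S(-1053, 1988) = (10 + 1886 + 5*(-2190))/(3 + 2*(-1053)) = (10 + 1886 - 10950)/(3 - 2106) = -9054/(-2103) = -9054*(-1/2103) = 3018/701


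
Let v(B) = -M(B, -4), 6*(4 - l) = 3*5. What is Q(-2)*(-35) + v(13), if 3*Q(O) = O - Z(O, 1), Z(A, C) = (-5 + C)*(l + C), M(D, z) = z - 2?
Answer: -262/3 ≈ -87.333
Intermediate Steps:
l = 3/2 (l = 4 - 5/2 = 3/2 ≈ 1.5000)
M(D, z) = -2 + z
v(B) = 6 (v(B) = -(-2 - 4) = -1*(-6) = 6)
Z(A, C) = (-5 + C)*(3/2 + C)
Q(O) = 10/3 + O/3 (Q(O) = (O - (-15/2 + 1**2 - 7/2*1))/3 = (O - (-15/2 + 1 - 7/2))/3 = (O - 1*(-10))/3 = (O + 10)/3 = (10 + O)/3 = 10/3 + O/3)
Q(-2)*(-35) + v(13) = (10/3 + (1/3)*(-2))*(-35) + 6 = (10/3 - 2/3)*(-35) + 6 = (8/3)*(-35) + 6 = -280/3 + 6 = -262/3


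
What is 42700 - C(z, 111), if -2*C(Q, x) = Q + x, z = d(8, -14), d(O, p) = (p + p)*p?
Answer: 85903/2 ≈ 42952.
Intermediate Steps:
d(O, p) = 2*p**2 (d(O, p) = (2*p)*p = 2*p**2)
z = 392 (z = 2*(-14)**2 = 2*196 = 392)
C(Q, x) = -Q/2 - x/2 (C(Q, x) = -(Q + x)/2 = -Q/2 - x/2)
42700 - C(z, 111) = 42700 - (-1/2*392 - 1/2*111) = 42700 - (-196 - 111/2) = 42700 - 1*(-503/2) = 42700 + 503/2 = 85903/2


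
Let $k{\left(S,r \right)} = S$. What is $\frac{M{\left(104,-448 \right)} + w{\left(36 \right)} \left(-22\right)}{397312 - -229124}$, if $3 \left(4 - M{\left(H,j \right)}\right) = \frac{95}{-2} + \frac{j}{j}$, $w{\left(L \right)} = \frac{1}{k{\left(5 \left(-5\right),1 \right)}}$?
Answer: $\frac{1019}{31321800} \approx 3.2533 \cdot 10^{-5}$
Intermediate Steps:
$w{\left(L \right)} = - \frac{1}{25}$ ($w{\left(L \right)} = \frac{1}{5 \left(-5\right)} = \frac{1}{-25} = - \frac{1}{25}$)
$M{\left(H,j \right)} = \frac{39}{2}$ ($M{\left(H,j \right)} = 4 - \frac{\frac{95}{-2} + \frac{j}{j}}{3} = 4 - \frac{95 \left(- \frac{1}{2}\right) + 1}{3} = 4 - \frac{- \frac{95}{2} + 1}{3} = 4 - - \frac{31}{2} = 4 + \frac{31}{2} = \frac{39}{2}$)
$\frac{M{\left(104,-448 \right)} + w{\left(36 \right)} \left(-22\right)}{397312 - -229124} = \frac{\frac{39}{2} - - \frac{22}{25}}{397312 - -229124} = \frac{\frac{39}{2} + \frac{22}{25}}{397312 + 229124} = \frac{1019}{50 \cdot 626436} = \frac{1019}{50} \cdot \frac{1}{626436} = \frac{1019}{31321800}$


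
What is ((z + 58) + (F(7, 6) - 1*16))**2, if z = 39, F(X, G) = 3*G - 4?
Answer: 9025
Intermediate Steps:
F(X, G) = -4 + 3*G
((z + 58) + (F(7, 6) - 1*16))**2 = ((39 + 58) + ((-4 + 3*6) - 1*16))**2 = (97 + ((-4 + 18) - 16))**2 = (97 + (14 - 16))**2 = (97 - 2)**2 = 95**2 = 9025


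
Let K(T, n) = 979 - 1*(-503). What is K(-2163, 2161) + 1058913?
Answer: 1060395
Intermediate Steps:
K(T, n) = 1482 (K(T, n) = 979 + 503 = 1482)
K(-2163, 2161) + 1058913 = 1482 + 1058913 = 1060395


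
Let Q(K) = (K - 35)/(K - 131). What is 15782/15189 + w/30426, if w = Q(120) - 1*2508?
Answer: 540187695/564838406 ≈ 0.95636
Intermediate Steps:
Q(K) = (-35 + K)/(-131 + K)
w = -27673/11 (w = (-35 + 120)/(-131 + 120) - 1*2508 = 85/(-11) - 2508 = -1/11*85 - 2508 = -85/11 - 2508 = -27673/11 ≈ -2515.7)
15782/15189 + w/30426 = 15782/15189 - 27673/11/30426 = 15782*(1/15189) - 27673/11*1/30426 = 15782/15189 - 27673/334686 = 540187695/564838406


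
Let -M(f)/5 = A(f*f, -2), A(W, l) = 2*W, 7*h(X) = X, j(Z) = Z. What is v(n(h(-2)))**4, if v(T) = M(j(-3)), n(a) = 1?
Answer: 65610000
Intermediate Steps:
h(X) = X/7
M(f) = -10*f**2 (M(f) = -10*f*f = -10*f**2)
v(T) = -90 (v(T) = -10*(-3)**2 = -10*9 = -90)
v(n(h(-2)))**4 = (-90)**4 = 65610000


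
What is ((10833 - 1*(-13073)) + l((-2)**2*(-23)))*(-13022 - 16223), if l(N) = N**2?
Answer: -946660650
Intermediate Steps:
((10833 - 1*(-13073)) + l((-2)**2*(-23)))*(-13022 - 16223) = ((10833 - 1*(-13073)) + ((-2)**2*(-23))**2)*(-13022 - 16223) = ((10833 + 13073) + (4*(-23))**2)*(-29245) = (23906 + (-92)**2)*(-29245) = (23906 + 8464)*(-29245) = 32370*(-29245) = -946660650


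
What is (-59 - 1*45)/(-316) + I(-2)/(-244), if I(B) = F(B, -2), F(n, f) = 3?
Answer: 6107/19276 ≈ 0.31682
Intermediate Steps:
I(B) = 3
(-59 - 1*45)/(-316) + I(-2)/(-244) = (-59 - 1*45)/(-316) + 3/(-244) = (-59 - 45)*(-1/316) + 3*(-1/244) = -104*(-1/316) - 3/244 = 26/79 - 3/244 = 6107/19276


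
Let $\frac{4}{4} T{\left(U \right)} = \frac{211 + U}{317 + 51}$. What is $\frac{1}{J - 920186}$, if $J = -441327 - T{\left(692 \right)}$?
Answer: $- \frac{368}{501037687} \approx -7.3448 \cdot 10^{-7}$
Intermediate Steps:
$T{\left(U \right)} = \frac{211}{368} + \frac{U}{368}$ ($T{\left(U \right)} = \frac{211 + U}{317 + 51} = \frac{211 + U}{368} = \left(211 + U\right) \frac{1}{368} = \frac{211}{368} + \frac{U}{368}$)
$J = - \frac{162409239}{368}$ ($J = -441327 - \left(\frac{211}{368} + \frac{1}{368} \cdot 692\right) = -441327 - \left(\frac{211}{368} + \frac{173}{92}\right) = -441327 - \frac{903}{368} = - \frac{162409239}{368} \approx -4.4133 \cdot 10^{5}$)
$\frac{1}{J - 920186} = \frac{1}{- \frac{162409239}{368} - 920186} = \frac{1}{- \frac{501037687}{368}} = - \frac{368}{501037687}$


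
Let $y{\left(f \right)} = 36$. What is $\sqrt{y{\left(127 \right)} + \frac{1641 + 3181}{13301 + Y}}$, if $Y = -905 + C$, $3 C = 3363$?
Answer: $\frac{\sqrt{6642713378}}{13517} \approx 6.0297$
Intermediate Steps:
$C = 1121$ ($C = \frac{1}{3} \cdot 3363 = 1121$)
$Y = 216$ ($Y = -905 + 1121 = 216$)
$\sqrt{y{\left(127 \right)} + \frac{1641 + 3181}{13301 + Y}} = \sqrt{36 + \frac{1641 + 3181}{13301 + 216}} = \sqrt{36 + \frac{4822}{13517}} = \sqrt{\frac{491434}{13517}} = \frac{\sqrt{6642713378}}{13517}$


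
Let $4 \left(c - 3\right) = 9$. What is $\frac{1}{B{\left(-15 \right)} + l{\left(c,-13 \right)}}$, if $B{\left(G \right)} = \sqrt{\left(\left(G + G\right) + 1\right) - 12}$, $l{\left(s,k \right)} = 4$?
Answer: $\frac{4}{57} - \frac{i \sqrt{41}}{57} \approx 0.070175 - 0.11234 i$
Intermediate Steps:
$c = \frac{21}{4}$ ($c = 3 + \frac{1}{4} \cdot 9 = 3 + \frac{9}{4} = \frac{21}{4} \approx 5.25$)
$B{\left(G \right)} = \sqrt{-11 + 2 G}$ ($B{\left(G \right)} = \sqrt{\left(2 G + 1\right) - 12} = \sqrt{\left(1 + 2 G\right) - 12} = \sqrt{-11 + 2 G}$)
$\frac{1}{B{\left(-15 \right)} + l{\left(c,-13 \right)}} = \frac{1}{\sqrt{-11 + 2 \left(-15\right)} + 4} = \frac{1}{\sqrt{-11 - 30} + 4} = \frac{1}{\sqrt{-41} + 4} = \frac{1}{i \sqrt{41} + 4} = \frac{1}{4 + i \sqrt{41}}$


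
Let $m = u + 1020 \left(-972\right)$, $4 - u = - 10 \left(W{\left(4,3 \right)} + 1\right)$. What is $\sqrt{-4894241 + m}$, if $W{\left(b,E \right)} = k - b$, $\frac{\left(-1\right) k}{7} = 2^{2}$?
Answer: $i \sqrt{5885987} \approx 2426.1 i$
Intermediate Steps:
$k = -28$ ($k = - 7 \cdot 2^{2} = \left(-7\right) 4 = -28$)
$W{\left(b,E \right)} = -28 - b$
$u = -306$ ($u = 4 - - 10 \left(\left(-28 - 4\right) + 1\right) = 4 - - 10 \left(-32 + 1\right) = 4 - \left(-10\right) \left(-31\right) = 4 - 310 = -306$)
$m = -991746$ ($m = -306 + 1020 \left(-972\right) = -306 - 991440 = -991746$)
$\sqrt{-4894241 + m} = \sqrt{-4894241 - 991746} = \sqrt{-5885987} = i \sqrt{5885987}$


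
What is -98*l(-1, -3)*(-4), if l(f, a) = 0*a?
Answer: 0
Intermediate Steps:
l(f, a) = 0
-98*l(-1, -3)*(-4) = -98*0*(-4) = 0*(-4) = 0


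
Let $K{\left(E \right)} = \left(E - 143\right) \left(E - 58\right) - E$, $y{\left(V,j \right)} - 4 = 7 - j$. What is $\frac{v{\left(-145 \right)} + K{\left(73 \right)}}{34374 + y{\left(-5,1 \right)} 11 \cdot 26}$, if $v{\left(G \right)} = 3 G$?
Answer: $- \frac{779}{18617} \approx -0.041843$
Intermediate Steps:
$y{\left(V,j \right)} = 11 - j$ ($y{\left(V,j \right)} = 4 - \left(-7 + j\right) = 11 - j$)
$K{\left(E \right)} = - E + \left(-143 + E\right) \left(-58 + E\right)$ ($K{\left(E \right)} = \left(-143 + E\right) \left(-58 + E\right) - E = - E + \left(-143 + E\right) \left(-58 + E\right)$)
$\frac{v{\left(-145 \right)} + K{\left(73 \right)}}{34374 + y{\left(-5,1 \right)} 11 \cdot 26} = \frac{3 \left(-145\right) + \left(8294 + 73^{2} - 14746\right)}{34374 + \left(11 - 1\right) 11 \cdot 26} = \frac{-435 + \left(8294 + 5329 - 14746\right)}{34374 + \left(11 - 1\right) 11 \cdot 26} = \frac{-435 - 1123}{34374 + 10 \cdot 11 \cdot 26} = - \frac{1558}{34374 + 110 \cdot 26} = - \frac{1558}{34374 + 2860} = - \frac{1558}{37234} = \left(-1558\right) \frac{1}{37234} = - \frac{779}{18617}$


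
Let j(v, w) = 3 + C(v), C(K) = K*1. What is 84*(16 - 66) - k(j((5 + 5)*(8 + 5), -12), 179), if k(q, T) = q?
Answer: -4333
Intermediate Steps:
C(K) = K
j(v, w) = 3 + v
84*(16 - 66) - k(j((5 + 5)*(8 + 5), -12), 179) = 84*(16 - 66) - (3 + (5 + 5)*(8 + 5)) = 84*(-50) - (3 + 10*13) = -4200 - (3 + 130) = -4200 - 1*133 = -4200 - 133 = -4333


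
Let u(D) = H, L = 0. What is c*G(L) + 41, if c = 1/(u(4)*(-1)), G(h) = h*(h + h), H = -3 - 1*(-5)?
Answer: 41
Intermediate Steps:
H = 2 (H = -3 + 5 = 2)
u(D) = 2
G(h) = 2*h² (G(h) = h*(2*h) = 2*h²)
c = -½ (c = 1/(2*(-1)) = 1/(-2) = -½ ≈ -0.50000)
c*G(L) + 41 = -0² + 41 = -0 + 41 = -½*0 + 41 = 0 + 41 = 41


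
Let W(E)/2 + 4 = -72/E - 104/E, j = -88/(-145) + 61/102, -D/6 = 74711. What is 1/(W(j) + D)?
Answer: -17821/7993897034 ≈ -2.2293e-6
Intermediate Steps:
D = -448266 (D = -6*74711 = -448266)
j = 17821/14790 (j = -88*(-1/145) + 61*(1/102) = 88/145 + 61/102 = 17821/14790 ≈ 1.2049)
W(E) = -8 - 352/E (W(E) = -8 + 2*(-72/E - 104/E) = -8 + 2*(-176/E) = -8 - 352/E)
1/(W(j) + D) = 1/((-8 - 352/17821/14790) - 448266) = 1/((-8 - 352*14790/17821) - 448266) = 1/((-8 - 5206080/17821) - 448266) = 1/(-5348648/17821 - 448266) = 1/(-7993897034/17821) = -17821/7993897034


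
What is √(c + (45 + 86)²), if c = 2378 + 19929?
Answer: 2*√9867 ≈ 198.67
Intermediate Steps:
c = 22307
√(c + (45 + 86)²) = √(22307 + (45 + 86)²) = √(22307 + 131²) = √(22307 + 17161) = √39468 = 2*√9867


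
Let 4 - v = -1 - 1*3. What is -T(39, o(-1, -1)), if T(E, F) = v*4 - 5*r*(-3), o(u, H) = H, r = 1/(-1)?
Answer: -17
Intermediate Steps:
r = -1
v = 8 (v = 4 - (-1 - 1*3) = 4 - (-1 - 3) = 4 - 1*(-4) = 4 + 4 = 8)
T(E, F) = 17 (T(E, F) = 8*4 - 5*(-1)*(-3) = 32 + 5*(-3) = 32 - 15 = 17)
-T(39, o(-1, -1)) = -1*17 = -17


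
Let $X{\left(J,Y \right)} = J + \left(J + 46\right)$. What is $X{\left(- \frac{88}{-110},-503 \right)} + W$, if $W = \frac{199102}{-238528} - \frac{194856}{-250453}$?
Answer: $\frac{7100598625801}{149350132960} \approx 47.543$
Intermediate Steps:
$X{\left(J,Y \right)} = 46 + 2 J$ ($X{\left(J,Y \right)} = J + \left(46 + J\right) = 46 + 2 J$)
$W = - \frac{1693540619}{29870026592}$ ($W = 199102 \left(- \frac{1}{238528}\right) - - \frac{194856}{250453} = - \frac{99551}{119264} + \frac{194856}{250453} = - \frac{1693540619}{29870026592} \approx -0.056697$)
$X{\left(- \frac{88}{-110},-503 \right)} + W = \left(46 + 2 \left(- \frac{88}{-110}\right)\right) - \frac{1693540619}{29870026592} = \left(46 + 2 \left(\left(-88\right) \left(- \frac{1}{110}\right)\right)\right) - \frac{1693540619}{29870026592} = \left(46 + 2 \cdot \frac{4}{5}\right) - \frac{1693540619}{29870026592} = \left(46 + \frac{8}{5}\right) - \frac{1693540619}{29870026592} = \frac{238}{5} - \frac{1693540619}{29870026592} = \frac{7100598625801}{149350132960}$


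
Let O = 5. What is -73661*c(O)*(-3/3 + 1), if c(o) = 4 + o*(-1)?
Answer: 0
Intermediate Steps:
c(o) = 4 - o
-73661*c(O)*(-3/3 + 1) = -73661*(4 - 1*5)*(-3/3 + 1) = -73661*(4 - 5)*(-3*⅓ + 1) = -(-73661)*(-1 + 1) = -(-73661)*0 = -73661*0 = 0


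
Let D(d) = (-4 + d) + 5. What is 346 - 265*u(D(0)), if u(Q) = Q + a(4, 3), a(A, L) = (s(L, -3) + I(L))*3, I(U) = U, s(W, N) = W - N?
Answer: -7074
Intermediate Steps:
D(d) = 1 + d
a(A, L) = 9 + 6*L (a(A, L) = ((L - 1*(-3)) + L)*3 = ((L + 3) + L)*3 = ((3 + L) + L)*3 = (3 + 2*L)*3 = 9 + 6*L)
u(Q) = 27 + Q (u(Q) = Q + (9 + 6*3) = Q + (9 + 18) = Q + 27 = 27 + Q)
346 - 265*u(D(0)) = 346 - 265*(27 + (1 + 0)) = 346 - 265*(27 + 1) = 346 - 265*28 = 346 - 7420 = -7074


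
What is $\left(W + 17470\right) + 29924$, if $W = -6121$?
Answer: $41273$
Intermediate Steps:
$\left(W + 17470\right) + 29924 = \left(-6121 + 17470\right) + 29924 = 11349 + 29924 = 41273$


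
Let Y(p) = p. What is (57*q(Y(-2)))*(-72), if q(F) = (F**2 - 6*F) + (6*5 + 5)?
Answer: -209304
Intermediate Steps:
q(F) = 35 + F**2 - 6*F (q(F) = (F**2 - 6*F) + (30 + 5) = (F**2 - 6*F) + 35 = 35 + F**2 - 6*F)
(57*q(Y(-2)))*(-72) = (57*(35 + (-2)**2 - 6*(-2)))*(-72) = (57*(35 + 4 + 12))*(-72) = (57*51)*(-72) = 2907*(-72) = -209304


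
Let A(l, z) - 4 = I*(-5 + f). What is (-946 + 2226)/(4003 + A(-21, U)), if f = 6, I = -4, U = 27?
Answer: 1280/4003 ≈ 0.31976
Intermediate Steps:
A(l, z) = 0 (A(l, z) = 4 - 4*(-5 + 6) = 4 - 4*1 = 4 - 4 = 0)
(-946 + 2226)/(4003 + A(-21, U)) = (-946 + 2226)/(4003 + 0) = 1280/4003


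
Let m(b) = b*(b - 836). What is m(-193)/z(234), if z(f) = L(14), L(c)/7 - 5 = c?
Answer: 28371/19 ≈ 1493.2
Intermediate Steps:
L(c) = 35 + 7*c
z(f) = 133 (z(f) = 35 + 7*14 = 35 + 98 = 133)
m(b) = b*(-836 + b)
m(-193)/z(234) = -193*(-836 - 193)/133 = -193*(-1029)*(1/133) = 198597*(1/133) = 28371/19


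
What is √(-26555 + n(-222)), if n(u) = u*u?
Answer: √22729 ≈ 150.76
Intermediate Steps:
n(u) = u²
√(-26555 + n(-222)) = √(-26555 + (-222)²) = √(-26555 + 49284) = √22729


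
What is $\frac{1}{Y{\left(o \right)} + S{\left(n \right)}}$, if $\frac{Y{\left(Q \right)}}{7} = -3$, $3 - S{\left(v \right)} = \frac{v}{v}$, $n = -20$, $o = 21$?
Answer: $- \frac{1}{19} \approx -0.052632$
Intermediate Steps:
$S{\left(v \right)} = 2$ ($S{\left(v \right)} = 3 - \frac{v}{v} = 3 - 1 = 2$)
$Y{\left(Q \right)} = -21$ ($Y{\left(Q \right)} = 7 \left(-3\right) = -21$)
$\frac{1}{Y{\left(o \right)} + S{\left(n \right)}} = \frac{1}{-21 + 2} = \frac{1}{-19} = - \frac{1}{19}$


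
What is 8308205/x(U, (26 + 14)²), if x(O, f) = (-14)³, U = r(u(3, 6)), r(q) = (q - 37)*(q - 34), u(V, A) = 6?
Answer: -8308205/2744 ≈ -3027.8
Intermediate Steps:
r(q) = (-37 + q)*(-34 + q)
U = 868 (U = 1258 + 6² - 71*6 = 1258 + 36 - 426 = 868)
x(O, f) = -2744
8308205/x(U, (26 + 14)²) = 8308205/(-2744) = 8308205*(-1/2744) = -8308205/2744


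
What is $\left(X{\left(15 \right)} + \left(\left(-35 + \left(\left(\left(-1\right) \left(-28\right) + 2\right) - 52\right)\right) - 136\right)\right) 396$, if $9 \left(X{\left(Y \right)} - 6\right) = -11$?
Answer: $-74536$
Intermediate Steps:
$X{\left(Y \right)} = \frac{43}{9}$ ($X{\left(Y \right)} = 6 + \frac{1}{9} \left(-11\right) = 6 - \frac{11}{9} = \frac{43}{9}$)
$\left(X{\left(15 \right)} + \left(\left(-35 + \left(\left(\left(-1\right) \left(-28\right) + 2\right) - 52\right)\right) - 136\right)\right) 396 = \left(\frac{43}{9} + \left(\left(-35 + \left(\left(\left(-1\right) \left(-28\right) + 2\right) - 52\right)\right) - 136\right)\right) 396 = \left(\frac{43}{9} + \left(\left(-35 + \left(\left(28 + 2\right) - 52\right)\right) - 136\right)\right) 396 = \left(\frac{43}{9} + \left(\left(-35 + \left(30 - 52\right)\right) - 136\right)\right) 396 = \left(\frac{43}{9} - 193\right) 396 = \left(- \frac{1694}{9}\right) 396 = -74536$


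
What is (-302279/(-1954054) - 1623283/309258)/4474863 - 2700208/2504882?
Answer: -912735493322554134451291/846709695513779308624089 ≈ -1.0780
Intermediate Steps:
(-302279/(-1954054) - 1623283/309258)/4474863 - 2700208/2504882 = (-302279*(-1/1954054) - 1623283*1/309258)*(1/4474863) - 2700208*1/2504882 = (302279/1954054 - 1623283/309258)*(1/4474863) - 1350104/1252441 = -769625110075/151076707983*1/4474863 - 1350104/1252441 = -769625110075/676047570714931329 - 1350104/1252441 = -912735493322554134451291/846709695513779308624089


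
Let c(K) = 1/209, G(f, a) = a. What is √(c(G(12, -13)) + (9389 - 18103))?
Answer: 5*I*√15225441/209 ≈ 93.349*I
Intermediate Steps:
c(K) = 1/209
√(c(G(12, -13)) + (9389 - 18103)) = √(1/209 + (9389 - 18103)) = √(1/209 - 8714) = √(-1821225/209) = 5*I*√15225441/209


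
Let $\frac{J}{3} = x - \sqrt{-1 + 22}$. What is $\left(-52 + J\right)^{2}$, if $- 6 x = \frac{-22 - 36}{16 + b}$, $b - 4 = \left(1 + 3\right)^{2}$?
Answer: $\frac{3641593}{1296} + \frac{1843 \sqrt{21}}{6} \approx 4217.5$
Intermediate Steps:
$b = 20$ ($b = 4 + \left(1 + 3\right)^{2} = 4 + 4^{2} = 4 + 16 = 20$)
$x = \frac{29}{108}$ ($x = - \frac{\left(-22 - 36\right) \frac{1}{16 + 20}}{6} = - \frac{\left(-58\right) \frac{1}{36}}{6} = \left(- \frac{1}{6}\right) \left(- \frac{29}{18}\right) = \frac{29}{108} \approx 0.26852$)
$J = \frac{29}{36} - 3 \sqrt{21}$ ($J = 3 \left(\frac{29}{108} - \sqrt{-1 + 22}\right) = 3 \left(\frac{29}{108} - \sqrt{21}\right) = \frac{29}{36} - 3 \sqrt{21} \approx -12.942$)
$\left(-52 + J\right)^{2} = \left(-52 + \left(\frac{29}{36} - 3 \sqrt{21}\right)\right)^{2} = \left(- \frac{1843}{36} - 3 \sqrt{21}\right)^{2}$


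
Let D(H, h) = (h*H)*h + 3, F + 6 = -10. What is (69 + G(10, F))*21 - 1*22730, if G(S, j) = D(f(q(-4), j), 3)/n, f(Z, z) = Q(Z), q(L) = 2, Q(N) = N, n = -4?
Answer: -85565/4 ≈ -21391.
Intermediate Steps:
F = -16 (F = -6 - 10 = -16)
f(Z, z) = Z
D(H, h) = 3 + H*h² (D(H, h) = (H*h)*h + 3 = H*h² + 3 = 3 + H*h²)
G(S, j) = -21/4 (G(S, j) = (3 + 2*3²)/(-4) = (3 + 2*9)*(-¼) = (3 + 18)*(-¼) = 21*(-¼) = -21/4)
(69 + G(10, F))*21 - 1*22730 = (69 - 21/4)*21 - 1*22730 = (255/4)*21 - 22730 = 5355/4 - 22730 = -85565/4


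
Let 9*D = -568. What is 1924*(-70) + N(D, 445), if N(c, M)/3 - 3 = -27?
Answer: -134752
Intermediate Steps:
D = -568/9 (D = (1/9)*(-568) = -568/9 ≈ -63.111)
N(c, M) = -72 (N(c, M) = 9 + 3*(-27) = 9 - 81 = -72)
1924*(-70) + N(D, 445) = 1924*(-70) - 72 = -134680 - 72 = -134752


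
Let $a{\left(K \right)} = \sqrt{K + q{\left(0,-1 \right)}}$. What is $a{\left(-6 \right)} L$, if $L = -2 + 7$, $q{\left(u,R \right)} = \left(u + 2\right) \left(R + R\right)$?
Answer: $5 i \sqrt{10} \approx 15.811 i$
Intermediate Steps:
$q{\left(u,R \right)} = 2 R \left(2 + u\right)$ ($q{\left(u,R \right)} = \left(2 + u\right) 2 R = 2 R \left(2 + u\right)$)
$a{\left(K \right)} = \sqrt{-4 + K}$ ($a{\left(K \right)} = \sqrt{K + 2 \left(-1\right) \left(2 + 0\right)} = \sqrt{K + 2 \left(-1\right) 2} = \sqrt{K - 4} = \sqrt{-4 + K}$)
$L = 5$
$a{\left(-6 \right)} L = \sqrt{-4 - 6} \cdot 5 = \sqrt{-10} \cdot 5 = i \sqrt{10} \cdot 5 = 5 i \sqrt{10}$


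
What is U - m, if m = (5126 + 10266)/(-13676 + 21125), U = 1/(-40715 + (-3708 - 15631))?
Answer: -7900501/3823438 ≈ -2.0663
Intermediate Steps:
U = -1/60054 (U = 1/(-40715 - 19339) = 1/(-60054) = -1/60054 ≈ -1.6652e-5)
m = 1184/573 (m = 15392/7449 = 15392*(1/7449) = 1184/573 ≈ 2.0663)
U - m = -1/60054 - 1*1184/573 = -1/60054 - 1184/573 = -7900501/3823438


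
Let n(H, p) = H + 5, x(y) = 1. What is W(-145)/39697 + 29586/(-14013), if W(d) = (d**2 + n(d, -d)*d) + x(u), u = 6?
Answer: -198458068/185424687 ≈ -1.0703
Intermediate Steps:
n(H, p) = 5 + H
W(d) = 1 + d**2 + d*(5 + d) (W(d) = (d**2 + (5 + d)*d) + 1 = (d**2 + d*(5 + d)) + 1 = 1 + d**2 + d*(5 + d))
W(-145)/39697 + 29586/(-14013) = (1 + (-145)**2 - 145*(5 - 145))/39697 + 29586/(-14013) = (1 + 21025 - 145*(-140))*(1/39697) + 29586*(-1/14013) = (1 + 21025 + 20300)*(1/39697) - 9862/4671 = 41326*(1/39697) - 9862/4671 = 41326/39697 - 9862/4671 = -198458068/185424687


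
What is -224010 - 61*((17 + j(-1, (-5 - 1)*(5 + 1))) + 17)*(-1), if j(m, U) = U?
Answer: -224132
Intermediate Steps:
-224010 - 61*((17 + j(-1, (-5 - 1)*(5 + 1))) + 17)*(-1) = -224010 - 61*((17 + (-5 - 1)*(5 + 1)) + 17)*(-1) = -224010 - 61*((17 - 6*6) + 17)*(-1) = -224010 - 61*((17 - 36) + 17)*(-1) = -224010 - 61*(-19 + 17)*(-1) = -224010 - 61*(-2)*(-1) = -224010 - (-122)*(-1) = -224010 - 1*122 = -224010 - 122 = -224132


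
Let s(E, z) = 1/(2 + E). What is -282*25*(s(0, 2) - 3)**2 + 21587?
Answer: -44951/2 ≈ -22476.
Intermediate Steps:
-282*25*(s(0, 2) - 3)**2 + 21587 = -282*25*(1/(2 + 0) - 3)**2 + 21587 = -282*25*(1/2 - 3)**2 + 21587 = -282*(-5/2*(-5))**2 + 21587 = -282*(25/2)**2 + 21587 = -282*625/4 + 21587 = -88125/2 + 21587 = -44951/2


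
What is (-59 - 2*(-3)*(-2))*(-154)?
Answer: 10934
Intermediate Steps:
(-59 - 2*(-3)*(-2))*(-154) = (-59 + 6*(-2))*(-154) = (-59 - 12)*(-154) = -71*(-154) = 10934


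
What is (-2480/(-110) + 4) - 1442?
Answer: -15570/11 ≈ -1415.5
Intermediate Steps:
(-2480/(-110) + 4) - 1442 = (-2480*(-1)/110 + 4) - 1442 = (-31*(-8/11) + 4) - 1442 = (248/11 + 4) - 1442 = 292/11 - 1442 = -15570/11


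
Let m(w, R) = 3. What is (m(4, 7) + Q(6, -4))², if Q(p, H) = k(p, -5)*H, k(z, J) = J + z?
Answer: 1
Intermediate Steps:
Q(p, H) = H*(-5 + p) (Q(p, H) = (-5 + p)*H = H*(-5 + p))
(m(4, 7) + Q(6, -4))² = (3 - 4*(-5 + 6))² = (3 - 4*1)² = (3 - 4)² = (-1)² = 1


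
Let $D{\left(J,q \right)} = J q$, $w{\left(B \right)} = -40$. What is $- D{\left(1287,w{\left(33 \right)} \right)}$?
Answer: $51480$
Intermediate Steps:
$- D{\left(1287,w{\left(33 \right)} \right)} = - 1287 \left(-40\right) = \left(-1\right) \left(-51480\right) = 51480$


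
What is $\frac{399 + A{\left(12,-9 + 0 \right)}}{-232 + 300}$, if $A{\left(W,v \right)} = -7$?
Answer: $\frac{98}{17} \approx 5.7647$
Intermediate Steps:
$\frac{399 + A{\left(12,-9 + 0 \right)}}{-232 + 300} = \frac{399 - 7}{-232 + 300} = \frac{392}{68} = 392 \cdot \frac{1}{68} = \frac{98}{17}$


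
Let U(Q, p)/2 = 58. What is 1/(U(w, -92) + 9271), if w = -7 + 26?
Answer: 1/9387 ≈ 0.00010653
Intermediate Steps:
w = 19
U(Q, p) = 116 (U(Q, p) = 2*58 = 116)
1/(U(w, -92) + 9271) = 1/(116 + 9271) = 1/9387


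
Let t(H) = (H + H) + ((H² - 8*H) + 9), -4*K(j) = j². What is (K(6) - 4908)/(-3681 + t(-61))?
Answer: -4917/415 ≈ -11.848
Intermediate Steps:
K(j) = -j²/4
t(H) = 9 + H² - 6*H (t(H) = 2*H + (9 + H² - 8*H) = 9 + H² - 6*H)
(K(6) - 4908)/(-3681 + t(-61)) = (-¼*6² - 4908)/(-3681 + (9 + (-61)² - 6*(-61))) = (-¼*36 - 4908)/(-3681 + (9 + 3721 + 366)) = (-9 - 4908)/(-3681 + 4096) = -4917/415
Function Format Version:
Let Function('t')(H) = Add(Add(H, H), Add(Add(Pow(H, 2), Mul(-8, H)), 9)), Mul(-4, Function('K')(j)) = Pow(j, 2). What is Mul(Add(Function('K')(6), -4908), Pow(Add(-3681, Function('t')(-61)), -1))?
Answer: Rational(-4917, 415) ≈ -11.848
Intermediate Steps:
Function('K')(j) = Mul(Rational(-1, 4), Pow(j, 2))
Function('t')(H) = Add(9, Pow(H, 2), Mul(-6, H)) (Function('t')(H) = Add(Mul(2, H), Add(9, Pow(H, 2), Mul(-8, H))) = Add(9, Pow(H, 2), Mul(-6, H)))
Mul(Add(Function('K')(6), -4908), Pow(Add(-3681, Function('t')(-61)), -1)) = Mul(Add(Mul(Rational(-1, 4), Pow(6, 2)), -4908), Pow(Add(-3681, Add(9, Pow(-61, 2), Mul(-6, -61))), -1)) = Mul(Add(Mul(Rational(-1, 4), 36), -4908), Pow(Add(-3681, Add(9, 3721, 366)), -1)) = Mul(Add(-9, -4908), Pow(Add(-3681, 4096), -1)) = Mul(-4917, Pow(415, -1)) = Mul(-4917, Rational(1, 415)) = Rational(-4917, 415)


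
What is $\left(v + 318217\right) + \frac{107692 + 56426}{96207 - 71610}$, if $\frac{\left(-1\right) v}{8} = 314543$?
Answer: $- \frac{18022388567}{8199} \approx -2.1981 \cdot 10^{6}$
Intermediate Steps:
$v = -2516344$ ($v = \left(-8\right) 314543 = -2516344$)
$\left(v + 318217\right) + \frac{107692 + 56426}{96207 - 71610} = \left(-2516344 + 318217\right) + \frac{107692 + 56426}{96207 - 71610} = -2198127 + \frac{164118}{24597} = -2198127 + 164118 \cdot \frac{1}{24597} = -2198127 + \frac{54706}{8199} = - \frac{18022388567}{8199}$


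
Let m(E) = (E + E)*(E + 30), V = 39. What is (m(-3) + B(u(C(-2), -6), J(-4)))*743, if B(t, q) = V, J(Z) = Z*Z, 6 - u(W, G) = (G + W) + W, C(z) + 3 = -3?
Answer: -91389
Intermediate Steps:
C(z) = -6 (C(z) = -3 - 3 = -6)
u(W, G) = 6 - G - 2*W (u(W, G) = 6 - ((G + W) + W) = 6 - (G + 2*W) = 6 + (-G - 2*W) = 6 - G - 2*W)
J(Z) = Z**2
m(E) = 2*E*(30 + E) (m(E) = (2*E)*(30 + E) = 2*E*(30 + E))
B(t, q) = 39
(m(-3) + B(u(C(-2), -6), J(-4)))*743 = (2*(-3)*(30 - 3) + 39)*743 = (2*(-3)*27 + 39)*743 = (-162 + 39)*743 = -123*743 = -91389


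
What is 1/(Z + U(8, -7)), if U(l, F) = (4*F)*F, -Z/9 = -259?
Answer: 1/2527 ≈ 0.00039573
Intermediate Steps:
Z = 2331 (Z = -9*(-259) = 2331)
U(l, F) = 4*F²
1/(Z + U(8, -7)) = 1/(2331 + 4*(-7)²) = 1/(2331 + 4*49) = 1/(2331 + 196) = 1/2527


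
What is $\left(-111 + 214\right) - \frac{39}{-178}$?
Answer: $\frac{18373}{178} \approx 103.22$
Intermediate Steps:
$\left(-111 + 214\right) - \frac{39}{-178} = 103 - - \frac{39}{178} = 103 + \frac{39}{178} = \frac{18373}{178}$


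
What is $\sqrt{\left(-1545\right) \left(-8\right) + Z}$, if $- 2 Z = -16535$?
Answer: $\frac{\sqrt{82510}}{2} \approx 143.62$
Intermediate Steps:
$Z = \frac{16535}{2}$ ($Z = \left(- \frac{1}{2}\right) \left(-16535\right) = \frac{16535}{2} \approx 8267.5$)
$\sqrt{\left(-1545\right) \left(-8\right) + Z} = \sqrt{\left(-1545\right) \left(-8\right) + \frac{16535}{2}} = \sqrt{12360 + \frac{16535}{2}} = \sqrt{\frac{41255}{2}} = \frac{\sqrt{82510}}{2}$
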